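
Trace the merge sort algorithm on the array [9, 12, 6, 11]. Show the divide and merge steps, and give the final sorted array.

Merge sort trace:

Split: [9, 12, 6, 11] -> [9, 12] and [6, 11]
  Split: [9, 12] -> [9] and [12]
  Merge: [9] + [12] -> [9, 12]
  Split: [6, 11] -> [6] and [11]
  Merge: [6] + [11] -> [6, 11]
Merge: [9, 12] + [6, 11] -> [6, 9, 11, 12]

Final sorted array: [6, 9, 11, 12]

The merge sort proceeds by recursively splitting the array and merging sorted halves.
After all merges, the sorted array is [6, 9, 11, 12].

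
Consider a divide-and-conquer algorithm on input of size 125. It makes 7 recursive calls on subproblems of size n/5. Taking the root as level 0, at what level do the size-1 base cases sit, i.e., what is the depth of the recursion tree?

For divide and conquer with division factor 5:

Problem sizes at each level:
Level 0: 125
Level 1: 25
Level 2: 5
Level 3: 1

The root is level 0 and the size-1 base case is level 3 (the tree spans levels 0 through 3, i.e. 4 levels counting the root), so the depth is the number of divisions: log_5(125) = 3

The recursion tree depth is log_5(125) = 3. At each level, the problem size is divided by 5, so it takes 3 divisions to reduce to a base case of size 1. The algorithm makes 7 recursive calls at each level.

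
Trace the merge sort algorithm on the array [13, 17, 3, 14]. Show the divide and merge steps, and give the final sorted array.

Merge sort trace:

Split: [13, 17, 3, 14] -> [13, 17] and [3, 14]
  Split: [13, 17] -> [13] and [17]
  Merge: [13] + [17] -> [13, 17]
  Split: [3, 14] -> [3] and [14]
  Merge: [3] + [14] -> [3, 14]
Merge: [13, 17] + [3, 14] -> [3, 13, 14, 17]

Final sorted array: [3, 13, 14, 17]

The merge sort proceeds by recursively splitting the array and merging sorted halves.
After all merges, the sorted array is [3, 13, 14, 17].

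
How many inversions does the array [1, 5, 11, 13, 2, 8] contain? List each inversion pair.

Finding inversions in [1, 5, 11, 13, 2, 8]:

(1, 4): arr[1]=5 > arr[4]=2
(2, 4): arr[2]=11 > arr[4]=2
(2, 5): arr[2]=11 > arr[5]=8
(3, 4): arr[3]=13 > arr[4]=2
(3, 5): arr[3]=13 > arr[5]=8

Total inversions: 5

The array has 5 inversion(s): (1,4), (2,4), (2,5), (3,4), (3,5). Each pair (i,j) satisfies i < j and arr[i] > arr[j].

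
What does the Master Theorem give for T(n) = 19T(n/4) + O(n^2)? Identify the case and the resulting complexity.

Master Theorem for T(n) = 19T(n/4) + O(n^2):

a = 19, b = 4, c = 2
log_b(a) = log_4(19) = 2.1240

Case 1: c = 2 < log_4(19) = 2.1240
T(n) = O(n^(log_4 19))

For T(n) = 19T(n/4) + O(n^2): log_4(19) = 2.1240. This is Case 1 of the Master Theorem (c < log_b(a), work dominated by leaves), giving O(n^(log_4 19)).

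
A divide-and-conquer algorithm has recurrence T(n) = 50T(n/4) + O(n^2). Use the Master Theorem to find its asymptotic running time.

Master Theorem for T(n) = 50T(n/4) + O(n^2):

a = 50, b = 4, c = 2
log_b(a) = log_4(50) = 2.8219

Case 1: c = 2 < log_4(50) = 2.8219
T(n) = O(n^(log_4 50))

For T(n) = 50T(n/4) + O(n^2): log_4(50) = 2.8219. This is Case 1 of the Master Theorem (c < log_b(a), work dominated by leaves), giving O(n^(log_4 50)).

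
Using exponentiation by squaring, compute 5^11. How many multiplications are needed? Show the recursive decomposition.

Computing 5^11 by squaring (build up from 5^1; each line after the first costs one multiplication):

5^1 = 5
5^2 = (5^1)^2 = 5^2 = 25
5^4 = (5^2)^2 = 25^2 = 625
5^5 = 5 * 5^4 = 5 * 625 = 3125
5^10 = (5^5)^2 = 3125^2 = 9765625
5^11 = 5 * 5^10 = 5 * 9765625 = 48828125

Result: 48828125
Multiplications needed: 5 (5 lines after 5^1)

5^11 = 48828125. Using exponentiation by squaring, this requires 5 multiplications. The key idea: if the exponent is even, square the half-power; if odd, multiply by the base once.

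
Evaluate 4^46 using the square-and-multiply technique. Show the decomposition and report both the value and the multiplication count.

Computing 4^46 by squaring (build up from 4^1; each line after the first costs one multiplication):

4^1 = 4
4^2 = (4^1)^2 = 4^2 = 16
4^4 = (4^2)^2 = 16^2 = 256
4^5 = 4 * 4^4 = 4 * 256 = 1024
4^10 = (4^5)^2 = 1024^2 = 1048576
4^11 = 4 * 4^10 = 4 * 1048576 = 4194304
4^22 = (4^11)^2 = 4194304^2 = 17592186044416
4^23 = 4 * 4^22 = 4 * 17592186044416 = 70368744177664
4^46 = (4^23)^2 = 70368744177664^2 = 4951760157141521099596496896

Result: 4951760157141521099596496896
Multiplications needed: 8 (8 lines after 4^1)

4^46 = 4951760157141521099596496896. Using exponentiation by squaring, this requires 8 multiplications. The key idea: if the exponent is even, square the half-power; if odd, multiply by the base once.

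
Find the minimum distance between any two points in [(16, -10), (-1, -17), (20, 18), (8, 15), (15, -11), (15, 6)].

Computing all pairwise distances among 6 points:

d((16, -10), (-1, -17)) = 18.3848
d((16, -10), (20, 18)) = 28.2843
d((16, -10), (8, 15)) = 26.2488
d((16, -10), (15, -11)) = 1.4142 <-- minimum
d((16, -10), (15, 6)) = 16.0312
d((-1, -17), (20, 18)) = 40.8167
d((-1, -17), (8, 15)) = 33.2415
d((-1, -17), (15, -11)) = 17.088
d((-1, -17), (15, 6)) = 28.0179
d((20, 18), (8, 15)) = 12.3693
d((20, 18), (15, -11)) = 29.4279
d((20, 18), (15, 6)) = 13.0
d((8, 15), (15, -11)) = 26.9258
d((8, 15), (15, 6)) = 11.4018
d((15, -11), (15, 6)) = 17.0

Closest pair: (16, -10) and (15, -11) with distance 1.4142

The closest pair is (16, -10) and (15, -11) with Euclidean distance 1.4142. For 6 points, brute-force pairwise comparison is shown above. For large n, the divide-and-conquer algorithm (sort by x, recurse on halves, check the dividing strip) achieves O(n log n).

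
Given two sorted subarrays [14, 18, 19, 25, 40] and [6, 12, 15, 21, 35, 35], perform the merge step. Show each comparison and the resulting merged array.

Merging process:

Compare 14 vs 6: take 6 from right. Merged: [6]
Compare 14 vs 12: take 12 from right. Merged: [6, 12]
Compare 14 vs 15: take 14 from left. Merged: [6, 12, 14]
Compare 18 vs 15: take 15 from right. Merged: [6, 12, 14, 15]
Compare 18 vs 21: take 18 from left. Merged: [6, 12, 14, 15, 18]
Compare 19 vs 21: take 19 from left. Merged: [6, 12, 14, 15, 18, 19]
Compare 25 vs 21: take 21 from right. Merged: [6, 12, 14, 15, 18, 19, 21]
Compare 25 vs 35: take 25 from left. Merged: [6, 12, 14, 15, 18, 19, 21, 25]
Compare 40 vs 35: take 35 from right. Merged: [6, 12, 14, 15, 18, 19, 21, 25, 35]
Compare 40 vs 35: take 35 from right. Merged: [6, 12, 14, 15, 18, 19, 21, 25, 35, 35]
Append remaining from left: [40]. Merged: [6, 12, 14, 15, 18, 19, 21, 25, 35, 35, 40]

Final merged array: [6, 12, 14, 15, 18, 19, 21, 25, 35, 35, 40]
Total comparisons: 10

The merged array is [6, 12, 14, 15, 18, 19, 21, 25, 35, 35, 40], requiring 10 comparisons. The merge step runs in O(n) time where n is the total number of elements.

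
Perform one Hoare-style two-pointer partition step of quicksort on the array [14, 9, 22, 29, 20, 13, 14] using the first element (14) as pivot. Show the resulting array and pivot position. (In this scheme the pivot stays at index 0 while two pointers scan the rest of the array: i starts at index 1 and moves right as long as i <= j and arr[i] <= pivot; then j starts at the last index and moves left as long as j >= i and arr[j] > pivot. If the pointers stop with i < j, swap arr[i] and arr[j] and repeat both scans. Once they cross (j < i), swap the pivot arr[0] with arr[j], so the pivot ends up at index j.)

Hoare-style two-pointer partition with pivot = 14:

Initial array: [14, 9, 22, 29, 20, 13, 14]

Pointers start at i = 1, j = 6.
i stops at index 2 (arr[2]=22 > 14), j stops at index 6 (arr[6]=14 <= 14): swap arr[2] and arr[6], array becomes [14, 9, 14, 29, 20, 13, 22]
i stops at index 3 (arr[3]=29 > 14), j stops at index 5 (arr[5]=13 <= 14): swap arr[3] and arr[5], array becomes [14, 9, 14, 13, 20, 29, 22]
i ends at 4, j ends at 3: the pointers have crossed (j < i), so scanning stops.

Swap pivot arr[0] with arr[3] to place pivot at position 3: [13, 9, 14, 14, 20, 29, 22]
Pivot position: 3

After partitioning with pivot 14, the array becomes [13, 9, 14, 14, 20, 29, 22]. The pivot is placed at index 3. All elements to the left of the pivot are <= 14, and all elements to the right are > 14.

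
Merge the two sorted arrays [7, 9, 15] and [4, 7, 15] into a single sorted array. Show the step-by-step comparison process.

Merging process:

Compare 7 vs 4: take 4 from right. Merged: [4]
Compare 7 vs 7: take 7 from left. Merged: [4, 7]
Compare 9 vs 7: take 7 from right. Merged: [4, 7, 7]
Compare 9 vs 15: take 9 from left. Merged: [4, 7, 7, 9]
Compare 15 vs 15: take 15 from left. Merged: [4, 7, 7, 9, 15]
Append remaining from right: [15]. Merged: [4, 7, 7, 9, 15, 15]

Final merged array: [4, 7, 7, 9, 15, 15]
Total comparisons: 5

The merged array is [4, 7, 7, 9, 15, 15], requiring 5 comparisons. The merge step runs in O(n) time where n is the total number of elements.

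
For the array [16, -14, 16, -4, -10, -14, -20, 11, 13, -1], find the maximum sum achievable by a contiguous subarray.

Using Kadane's algorithm on [16, -14, 16, -4, -10, -14, -20, 11, 13, -1]:

Scanning through the array:
Position 1 (value -14): max_ending_here = 2, max_so_far = 16
Position 2 (value 16): max_ending_here = 18, max_so_far = 18
Position 3 (value -4): max_ending_here = 14, max_so_far = 18
Position 4 (value -10): max_ending_here = 4, max_so_far = 18
Position 5 (value -14): max_ending_here = -10, max_so_far = 18
Position 6 (value -20): max_ending_here = -20, max_so_far = 18
Position 7 (value 11): max_ending_here = 11, max_so_far = 18
Position 8 (value 13): max_ending_here = 24, max_so_far = 24
Position 9 (value -1): max_ending_here = 23, max_so_far = 24

Maximum subarray: [11, 13]
Maximum sum: 24

The maximum subarray is [11, 13] with sum 24. This subarray runs from index 7 to index 8.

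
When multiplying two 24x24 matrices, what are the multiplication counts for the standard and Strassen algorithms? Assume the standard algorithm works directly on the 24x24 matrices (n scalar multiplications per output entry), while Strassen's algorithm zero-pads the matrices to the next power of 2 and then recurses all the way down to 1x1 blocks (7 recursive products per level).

Matrix multiplication for 24x24 matrices:

Strassen's algorithm requires power-of-2 dimensions. Pad 24x24 to 32x32 (next power of 2).

Standard algorithm: 24^3 = 13824 multiplications
Strassen's algorithm: 7^(log2(32)) = 7^5 = 16807 multiplications
Difference: 13824 - 16807 = -2983 (Strassen uses MORE here due to padding overhead — for small or just-over-power-of-2 n, padding can outweigh the per-level savings)

Standard: 13824 multiplications (24^3). Strassen: 16807 multiplications (7^5, after padding to 32x32). Strassen reduces 8 recursive multiplications to 7 at each level.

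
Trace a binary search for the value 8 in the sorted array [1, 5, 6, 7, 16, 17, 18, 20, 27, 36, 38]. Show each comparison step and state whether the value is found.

Binary search for 8 in [1, 5, 6, 7, 16, 17, 18, 20, 27, 36, 38]:

lo=0, hi=10, mid=5, arr[mid]=17 -> 17 > 8, search left half
lo=0, hi=4, mid=2, arr[mid]=6 -> 6 < 8, search right half
lo=3, hi=4, mid=3, arr[mid]=7 -> 7 < 8, search right half
lo=4, hi=4, mid=4, arr[mid]=16 -> 16 > 8, search left half
lo=4 > hi=3, target 8 not found

Binary search determines that 8 is not in the array after 4 comparisons. The search space was exhausted without finding the target.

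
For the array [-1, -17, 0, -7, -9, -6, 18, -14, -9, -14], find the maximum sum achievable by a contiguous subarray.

Using Kadane's algorithm on [-1, -17, 0, -7, -9, -6, 18, -14, -9, -14]:

Scanning through the array:
Position 1 (value -17): max_ending_here = -17, max_so_far = -1
Position 2 (value 0): max_ending_here = 0, max_so_far = 0
Position 3 (value -7): max_ending_here = -7, max_so_far = 0
Position 4 (value -9): max_ending_here = -9, max_so_far = 0
Position 5 (value -6): max_ending_here = -6, max_so_far = 0
Position 6 (value 18): max_ending_here = 18, max_so_far = 18
Position 7 (value -14): max_ending_here = 4, max_so_far = 18
Position 8 (value -9): max_ending_here = -5, max_so_far = 18
Position 9 (value -14): max_ending_here = -14, max_so_far = 18

Maximum subarray: [18]
Maximum sum: 18

The maximum subarray is [18] with sum 18. This subarray runs from index 6 to index 6.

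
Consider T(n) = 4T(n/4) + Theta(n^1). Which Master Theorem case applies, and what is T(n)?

Master Theorem for T(n) = 4T(n/4) + O(n^1):

a = 4, b = 4, c = 1
log_b(a) = log_4(4) = 1.0000

Case 2: c = 1 = log_4(4) = 1.0000
T(n) = O(n^1 log n) = O(n log n)

For T(n) = 4T(n/4) + O(n^1): log_4(4) = 1.0000. This is Case 2 of the Master Theorem (c = log_b(a), equal work at all levels), giving O(n log n).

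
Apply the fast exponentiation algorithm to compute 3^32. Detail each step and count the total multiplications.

Computing 3^32 by squaring (build up from 3^1; each line after the first costs one multiplication):

3^1 = 3
3^2 = (3^1)^2 = 3^2 = 9
3^4 = (3^2)^2 = 9^2 = 81
3^8 = (3^4)^2 = 81^2 = 6561
3^16 = (3^8)^2 = 6561^2 = 43046721
3^32 = (3^16)^2 = 43046721^2 = 1853020188851841

Result: 1853020188851841
Multiplications needed: 5 (5 lines after 3^1)

3^32 = 1853020188851841. Using exponentiation by squaring, this requires 5 multiplications. The key idea: if the exponent is even, square the half-power; if odd, multiply by the base once.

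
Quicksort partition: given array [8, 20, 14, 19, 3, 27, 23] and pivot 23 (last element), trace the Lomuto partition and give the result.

Lomuto partition with pivot = 23:

Initial array: [8, 20, 14, 19, 3, 27, 23]

arr[0]=8 <= 23: swap with position 0, array becomes [8, 20, 14, 19, 3, 27, 23]
arr[1]=20 <= 23: swap with position 1, array becomes [8, 20, 14, 19, 3, 27, 23]
arr[2]=14 <= 23: swap with position 2, array becomes [8, 20, 14, 19, 3, 27, 23]
arr[3]=19 <= 23: swap with position 3, array becomes [8, 20, 14, 19, 3, 27, 23]
arr[4]=3 <= 23: swap with position 4, array becomes [8, 20, 14, 19, 3, 27, 23]
arr[5]=27 > 23: no swap

Place pivot at position 5: [8, 20, 14, 19, 3, 23, 27]
Pivot position: 5

After partitioning with pivot 23, the array becomes [8, 20, 14, 19, 3, 23, 27]. The pivot is placed at index 5. All elements to the left of the pivot are <= 23, and all elements to the right are > 23.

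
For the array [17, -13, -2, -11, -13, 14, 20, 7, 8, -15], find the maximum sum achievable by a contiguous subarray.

Using Kadane's algorithm on [17, -13, -2, -11, -13, 14, 20, 7, 8, -15]:

Scanning through the array:
Position 1 (value -13): max_ending_here = 4, max_so_far = 17
Position 2 (value -2): max_ending_here = 2, max_so_far = 17
Position 3 (value -11): max_ending_here = -9, max_so_far = 17
Position 4 (value -13): max_ending_here = -13, max_so_far = 17
Position 5 (value 14): max_ending_here = 14, max_so_far = 17
Position 6 (value 20): max_ending_here = 34, max_so_far = 34
Position 7 (value 7): max_ending_here = 41, max_so_far = 41
Position 8 (value 8): max_ending_here = 49, max_so_far = 49
Position 9 (value -15): max_ending_here = 34, max_so_far = 49

Maximum subarray: [14, 20, 7, 8]
Maximum sum: 49

The maximum subarray is [14, 20, 7, 8] with sum 49. This subarray runs from index 5 to index 8.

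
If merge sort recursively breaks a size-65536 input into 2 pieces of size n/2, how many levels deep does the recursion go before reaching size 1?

For divide and conquer with division factor 2:

Problem sizes at each level:
Level 0: 65536
Level 1: 32768
Level 2: 16384
Level 3: 8192
Level 4: 4096
Level 5: 2048
Level 6: 1024
Level 7: 512
Level 8: 256
Level 9: 128
Level 10: 64
Level 11: 32
Level 12: 16
Level 13: 8
Level 14: 4
Level 15: 2
Level 16: 1

The root is level 0 and the size-1 base case is level 16 (the tree spans levels 0 through 16, i.e. 17 levels counting the root), so the depth is the number of divisions: log_2(65536) = 16

The recursion tree depth is log_2(65536) = 16. At each level, the problem size is divided by 2, so it takes 16 divisions to reduce to a base case of size 1. The algorithm makes 2 recursive calls at each level.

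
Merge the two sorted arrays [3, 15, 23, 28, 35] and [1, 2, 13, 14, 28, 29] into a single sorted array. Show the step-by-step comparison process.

Merging process:

Compare 3 vs 1: take 1 from right. Merged: [1]
Compare 3 vs 2: take 2 from right. Merged: [1, 2]
Compare 3 vs 13: take 3 from left. Merged: [1, 2, 3]
Compare 15 vs 13: take 13 from right. Merged: [1, 2, 3, 13]
Compare 15 vs 14: take 14 from right. Merged: [1, 2, 3, 13, 14]
Compare 15 vs 28: take 15 from left. Merged: [1, 2, 3, 13, 14, 15]
Compare 23 vs 28: take 23 from left. Merged: [1, 2, 3, 13, 14, 15, 23]
Compare 28 vs 28: take 28 from left. Merged: [1, 2, 3, 13, 14, 15, 23, 28]
Compare 35 vs 28: take 28 from right. Merged: [1, 2, 3, 13, 14, 15, 23, 28, 28]
Compare 35 vs 29: take 29 from right. Merged: [1, 2, 3, 13, 14, 15, 23, 28, 28, 29]
Append remaining from left: [35]. Merged: [1, 2, 3, 13, 14, 15, 23, 28, 28, 29, 35]

Final merged array: [1, 2, 3, 13, 14, 15, 23, 28, 28, 29, 35]
Total comparisons: 10

The merged array is [1, 2, 3, 13, 14, 15, 23, 28, 28, 29, 35], requiring 10 comparisons. The merge step runs in O(n) time where n is the total number of elements.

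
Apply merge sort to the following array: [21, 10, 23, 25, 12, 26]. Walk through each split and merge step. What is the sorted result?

Merge sort trace:

Split: [21, 10, 23, 25, 12, 26] -> [21, 10, 23] and [25, 12, 26]
  Split: [21, 10, 23] -> [21] and [10, 23]
    Split: [10, 23] -> [10] and [23]
    Merge: [10] + [23] -> [10, 23]
  Merge: [21] + [10, 23] -> [10, 21, 23]
  Split: [25, 12, 26] -> [25] and [12, 26]
    Split: [12, 26] -> [12] and [26]
    Merge: [12] + [26] -> [12, 26]
  Merge: [25] + [12, 26] -> [12, 25, 26]
Merge: [10, 21, 23] + [12, 25, 26] -> [10, 12, 21, 23, 25, 26]

Final sorted array: [10, 12, 21, 23, 25, 26]

The merge sort proceeds by recursively splitting the array and merging sorted halves.
After all merges, the sorted array is [10, 12, 21, 23, 25, 26].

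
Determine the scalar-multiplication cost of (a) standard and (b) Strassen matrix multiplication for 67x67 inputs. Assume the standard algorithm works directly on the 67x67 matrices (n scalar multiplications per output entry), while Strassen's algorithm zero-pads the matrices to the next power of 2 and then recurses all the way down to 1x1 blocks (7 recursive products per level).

Matrix multiplication for 67x67 matrices:

Strassen's algorithm requires power-of-2 dimensions. Pad 67x67 to 128x128 (next power of 2).

Standard algorithm: 67^3 = 300763 multiplications
Strassen's algorithm: 7^(log2(128)) = 7^7 = 823543 multiplications
Difference: 300763 - 823543 = -522780 (Strassen uses MORE here due to padding overhead — for small or just-over-power-of-2 n, padding can outweigh the per-level savings)

Standard: 300763 multiplications (67^3). Strassen: 823543 multiplications (7^7, after padding to 128x128). Strassen reduces 8 recursive multiplications to 7 at each level.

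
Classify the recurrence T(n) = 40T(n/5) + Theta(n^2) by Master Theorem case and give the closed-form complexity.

Master Theorem for T(n) = 40T(n/5) + O(n^2):

a = 40, b = 5, c = 2
log_b(a) = log_5(40) = 2.2920

Case 1: c = 2 < log_5(40) = 2.2920
T(n) = O(n^(log_5 40))

For T(n) = 40T(n/5) + O(n^2): log_5(40) = 2.2920. This is Case 1 of the Master Theorem (c < log_b(a), work dominated by leaves), giving O(n^(log_5 40)).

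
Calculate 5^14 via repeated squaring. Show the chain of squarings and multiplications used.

Computing 5^14 by squaring (build up from 5^1; each line after the first costs one multiplication):

5^1 = 5
5^2 = (5^1)^2 = 5^2 = 25
5^3 = 5 * 5^2 = 5 * 25 = 125
5^6 = (5^3)^2 = 125^2 = 15625
5^7 = 5 * 5^6 = 5 * 15625 = 78125
5^14 = (5^7)^2 = 78125^2 = 6103515625

Result: 6103515625
Multiplications needed: 5 (5 lines after 5^1)

5^14 = 6103515625. Using exponentiation by squaring, this requires 5 multiplications. The key idea: if the exponent is even, square the half-power; if odd, multiply by the base once.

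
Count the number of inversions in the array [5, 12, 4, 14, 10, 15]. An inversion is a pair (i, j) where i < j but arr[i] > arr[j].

Finding inversions in [5, 12, 4, 14, 10, 15]:

(0, 2): arr[0]=5 > arr[2]=4
(1, 2): arr[1]=12 > arr[2]=4
(1, 4): arr[1]=12 > arr[4]=10
(3, 4): arr[3]=14 > arr[4]=10

Total inversions: 4

The array has 4 inversion(s): (0,2), (1,2), (1,4), (3,4). Each pair (i,j) satisfies i < j and arr[i] > arr[j].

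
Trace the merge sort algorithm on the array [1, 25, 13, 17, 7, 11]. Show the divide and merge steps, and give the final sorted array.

Merge sort trace:

Split: [1, 25, 13, 17, 7, 11] -> [1, 25, 13] and [17, 7, 11]
  Split: [1, 25, 13] -> [1] and [25, 13]
    Split: [25, 13] -> [25] and [13]
    Merge: [25] + [13] -> [13, 25]
  Merge: [1] + [13, 25] -> [1, 13, 25]
  Split: [17, 7, 11] -> [17] and [7, 11]
    Split: [7, 11] -> [7] and [11]
    Merge: [7] + [11] -> [7, 11]
  Merge: [17] + [7, 11] -> [7, 11, 17]
Merge: [1, 13, 25] + [7, 11, 17] -> [1, 7, 11, 13, 17, 25]

Final sorted array: [1, 7, 11, 13, 17, 25]

The merge sort proceeds by recursively splitting the array and merging sorted halves.
After all merges, the sorted array is [1, 7, 11, 13, 17, 25].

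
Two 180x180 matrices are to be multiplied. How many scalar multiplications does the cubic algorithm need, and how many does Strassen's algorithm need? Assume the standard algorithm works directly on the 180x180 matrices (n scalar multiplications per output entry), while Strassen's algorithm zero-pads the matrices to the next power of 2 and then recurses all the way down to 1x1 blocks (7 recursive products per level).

Matrix multiplication for 180x180 matrices:

Strassen's algorithm requires power-of-2 dimensions. Pad 180x180 to 256x256 (next power of 2).

Standard algorithm: 180^3 = 5832000 multiplications
Strassen's algorithm: 7^(log2(256)) = 7^8 = 5764801 multiplications
Savings: 5832000 - 5764801 = 67199 multiplications

Standard: 5832000 multiplications (180^3). Strassen: 5764801 multiplications (7^8, after padding to 256x256). Strassen reduces 8 recursive multiplications to 7 at each level.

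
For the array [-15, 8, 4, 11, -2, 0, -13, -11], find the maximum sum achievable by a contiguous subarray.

Using Kadane's algorithm on [-15, 8, 4, 11, -2, 0, -13, -11]:

Scanning through the array:
Position 1 (value 8): max_ending_here = 8, max_so_far = 8
Position 2 (value 4): max_ending_here = 12, max_so_far = 12
Position 3 (value 11): max_ending_here = 23, max_so_far = 23
Position 4 (value -2): max_ending_here = 21, max_so_far = 23
Position 5 (value 0): max_ending_here = 21, max_so_far = 23
Position 6 (value -13): max_ending_here = 8, max_so_far = 23
Position 7 (value -11): max_ending_here = -3, max_so_far = 23

Maximum subarray: [8, 4, 11]
Maximum sum: 23

The maximum subarray is [8, 4, 11] with sum 23. This subarray runs from index 1 to index 3.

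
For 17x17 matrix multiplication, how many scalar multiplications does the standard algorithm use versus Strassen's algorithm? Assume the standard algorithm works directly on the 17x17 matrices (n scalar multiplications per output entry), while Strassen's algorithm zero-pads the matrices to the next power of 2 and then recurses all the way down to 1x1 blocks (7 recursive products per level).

Matrix multiplication for 17x17 matrices:

Strassen's algorithm requires power-of-2 dimensions. Pad 17x17 to 32x32 (next power of 2).

Standard algorithm: 17^3 = 4913 multiplications
Strassen's algorithm: 7^(log2(32)) = 7^5 = 16807 multiplications
Difference: 4913 - 16807 = -11894 (Strassen uses MORE here due to padding overhead — for small or just-over-power-of-2 n, padding can outweigh the per-level savings)

Standard: 4913 multiplications (17^3). Strassen: 16807 multiplications (7^5, after padding to 32x32). Strassen reduces 8 recursive multiplications to 7 at each level.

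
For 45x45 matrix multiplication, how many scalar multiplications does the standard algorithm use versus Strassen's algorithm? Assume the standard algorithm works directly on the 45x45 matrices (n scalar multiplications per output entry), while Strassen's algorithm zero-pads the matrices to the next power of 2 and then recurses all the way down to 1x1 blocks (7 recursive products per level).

Matrix multiplication for 45x45 matrices:

Strassen's algorithm requires power-of-2 dimensions. Pad 45x45 to 64x64 (next power of 2).

Standard algorithm: 45^3 = 91125 multiplications
Strassen's algorithm: 7^(log2(64)) = 7^6 = 117649 multiplications
Difference: 91125 - 117649 = -26524 (Strassen uses MORE here due to padding overhead — for small or just-over-power-of-2 n, padding can outweigh the per-level savings)

Standard: 91125 multiplications (45^3). Strassen: 117649 multiplications (7^6, after padding to 64x64). Strassen reduces 8 recursive multiplications to 7 at each level.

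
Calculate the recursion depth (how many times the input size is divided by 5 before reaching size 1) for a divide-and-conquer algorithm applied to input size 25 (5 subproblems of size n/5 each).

For divide and conquer with division factor 5:

Problem sizes at each level:
Level 0: 25
Level 1: 5
Level 2: 1

The root is level 0 and the size-1 base case is level 2 (the tree spans levels 0 through 2, i.e. 3 levels counting the root), so the depth is the number of divisions: log_5(25) = 2

The recursion tree depth is log_5(25) = 2. At each level, the problem size is divided by 5, so it takes 2 divisions to reduce to a base case of size 1. The algorithm makes 5 recursive calls at each level.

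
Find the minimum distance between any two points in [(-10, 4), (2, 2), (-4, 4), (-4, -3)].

Computing all pairwise distances among 4 points:

d((-10, 4), (2, 2)) = 12.1655
d((-10, 4), (-4, 4)) = 6.0 <-- minimum
d((-10, 4), (-4, -3)) = 9.2195
d((2, 2), (-4, 4)) = 6.3246
d((2, 2), (-4, -3)) = 7.8102
d((-4, 4), (-4, -3)) = 7.0

Closest pair: (-10, 4) and (-4, 4) with distance 6.0

The closest pair is (-10, 4) and (-4, 4) with Euclidean distance 6.0. For 4 points, brute-force pairwise comparison is shown above. For large n, the divide-and-conquer algorithm (sort by x, recurse on halves, check the dividing strip) achieves O(n log n).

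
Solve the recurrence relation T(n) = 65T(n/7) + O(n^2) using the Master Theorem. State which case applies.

Master Theorem for T(n) = 65T(n/7) + O(n^2):

a = 65, b = 7, c = 2
log_b(a) = log_7(65) = 2.1452

Case 1: c = 2 < log_7(65) = 2.1452
T(n) = O(n^(log_7 65))

For T(n) = 65T(n/7) + O(n^2): log_7(65) = 2.1452. This is Case 1 of the Master Theorem (c < log_b(a), work dominated by leaves), giving O(n^(log_7 65)).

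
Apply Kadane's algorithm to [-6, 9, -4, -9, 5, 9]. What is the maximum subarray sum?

Using Kadane's algorithm on [-6, 9, -4, -9, 5, 9]:

Scanning through the array:
Position 1 (value 9): max_ending_here = 9, max_so_far = 9
Position 2 (value -4): max_ending_here = 5, max_so_far = 9
Position 3 (value -9): max_ending_here = -4, max_so_far = 9
Position 4 (value 5): max_ending_here = 5, max_so_far = 9
Position 5 (value 9): max_ending_here = 14, max_so_far = 14

Maximum subarray: [5, 9]
Maximum sum: 14

The maximum subarray is [5, 9] with sum 14. This subarray runs from index 4 to index 5.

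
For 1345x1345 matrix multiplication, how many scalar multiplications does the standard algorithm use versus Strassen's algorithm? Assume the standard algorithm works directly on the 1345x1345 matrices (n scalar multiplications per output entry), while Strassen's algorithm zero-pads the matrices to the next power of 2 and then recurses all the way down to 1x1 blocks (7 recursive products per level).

Matrix multiplication for 1345x1345 matrices:

Strassen's algorithm requires power-of-2 dimensions. Pad 1345x1345 to 2048x2048 (next power of 2).

Standard algorithm: 1345^3 = 2433138625 multiplications
Strassen's algorithm: 7^(log2(2048)) = 7^11 = 1977326743 multiplications
Savings: 2433138625 - 1977326743 = 455811882 multiplications

Standard: 2433138625 multiplications (1345^3). Strassen: 1977326743 multiplications (7^11, after padding to 2048x2048). Strassen reduces 8 recursive multiplications to 7 at each level.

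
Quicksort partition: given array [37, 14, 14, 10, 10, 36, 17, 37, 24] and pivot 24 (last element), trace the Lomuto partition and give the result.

Lomuto partition with pivot = 24:

Initial array: [37, 14, 14, 10, 10, 36, 17, 37, 24]

arr[0]=37 > 24: no swap
arr[1]=14 <= 24: swap with position 0, array becomes [14, 37, 14, 10, 10, 36, 17, 37, 24]
arr[2]=14 <= 24: swap with position 1, array becomes [14, 14, 37, 10, 10, 36, 17, 37, 24]
arr[3]=10 <= 24: swap with position 2, array becomes [14, 14, 10, 37, 10, 36, 17, 37, 24]
arr[4]=10 <= 24: swap with position 3, array becomes [14, 14, 10, 10, 37, 36, 17, 37, 24]
arr[5]=36 > 24: no swap
arr[6]=17 <= 24: swap with position 4, array becomes [14, 14, 10, 10, 17, 36, 37, 37, 24]
arr[7]=37 > 24: no swap

Place pivot at position 5: [14, 14, 10, 10, 17, 24, 37, 37, 36]
Pivot position: 5

After partitioning with pivot 24, the array becomes [14, 14, 10, 10, 17, 24, 37, 37, 36]. The pivot is placed at index 5. All elements to the left of the pivot are <= 24, and all elements to the right are > 24.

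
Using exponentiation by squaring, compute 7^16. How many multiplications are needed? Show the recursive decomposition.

Computing 7^16 by squaring (build up from 7^1; each line after the first costs one multiplication):

7^1 = 7
7^2 = (7^1)^2 = 7^2 = 49
7^4 = (7^2)^2 = 49^2 = 2401
7^8 = (7^4)^2 = 2401^2 = 5764801
7^16 = (7^8)^2 = 5764801^2 = 33232930569601

Result: 33232930569601
Multiplications needed: 4 (4 lines after 7^1)

7^16 = 33232930569601. Using exponentiation by squaring, this requires 4 multiplications. The key idea: if the exponent is even, square the half-power; if odd, multiply by the base once.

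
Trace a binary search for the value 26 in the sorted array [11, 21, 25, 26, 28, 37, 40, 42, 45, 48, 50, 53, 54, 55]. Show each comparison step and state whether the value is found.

Binary search for 26 in [11, 21, 25, 26, 28, 37, 40, 42, 45, 48, 50, 53, 54, 55]:

lo=0, hi=13, mid=6, arr[mid]=40 -> 40 > 26, search left half
lo=0, hi=5, mid=2, arr[mid]=25 -> 25 < 26, search right half
lo=3, hi=5, mid=4, arr[mid]=28 -> 28 > 26, search left half
lo=3, hi=3, mid=3, arr[mid]=26 -> Found target at index 3!

Binary search finds 26 at index 3 after 4 comparisons. The search repeatedly halves the search space by comparing with the middle element.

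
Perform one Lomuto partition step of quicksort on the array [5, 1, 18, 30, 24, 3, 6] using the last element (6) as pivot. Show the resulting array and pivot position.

Lomuto partition with pivot = 6:

Initial array: [5, 1, 18, 30, 24, 3, 6]

arr[0]=5 <= 6: swap with position 0, array becomes [5, 1, 18, 30, 24, 3, 6]
arr[1]=1 <= 6: swap with position 1, array becomes [5, 1, 18, 30, 24, 3, 6]
arr[2]=18 > 6: no swap
arr[3]=30 > 6: no swap
arr[4]=24 > 6: no swap
arr[5]=3 <= 6: swap with position 2, array becomes [5, 1, 3, 30, 24, 18, 6]

Place pivot at position 3: [5, 1, 3, 6, 24, 18, 30]
Pivot position: 3

After partitioning with pivot 6, the array becomes [5, 1, 3, 6, 24, 18, 30]. The pivot is placed at index 3. All elements to the left of the pivot are <= 6, and all elements to the right are > 6.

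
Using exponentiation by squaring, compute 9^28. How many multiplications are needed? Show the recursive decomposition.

Computing 9^28 by squaring (build up from 9^1; each line after the first costs one multiplication):

9^1 = 9
9^2 = (9^1)^2 = 9^2 = 81
9^3 = 9 * 9^2 = 9 * 81 = 729
9^6 = (9^3)^2 = 729^2 = 531441
9^7 = 9 * 9^6 = 9 * 531441 = 4782969
9^14 = (9^7)^2 = 4782969^2 = 22876792454961
9^28 = (9^14)^2 = 22876792454961^2 = 523347633027360537213511521

Result: 523347633027360537213511521
Multiplications needed: 6 (6 lines after 9^1)

9^28 = 523347633027360537213511521. Using exponentiation by squaring, this requires 6 multiplications. The key idea: if the exponent is even, square the half-power; if odd, multiply by the base once.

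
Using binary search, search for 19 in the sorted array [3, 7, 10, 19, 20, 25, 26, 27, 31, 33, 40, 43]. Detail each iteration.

Binary search for 19 in [3, 7, 10, 19, 20, 25, 26, 27, 31, 33, 40, 43]:

lo=0, hi=11, mid=5, arr[mid]=25 -> 25 > 19, search left half
lo=0, hi=4, mid=2, arr[mid]=10 -> 10 < 19, search right half
lo=3, hi=4, mid=3, arr[mid]=19 -> Found target at index 3!

Binary search finds 19 at index 3 after 3 comparisons. The search repeatedly halves the search space by comparing with the middle element.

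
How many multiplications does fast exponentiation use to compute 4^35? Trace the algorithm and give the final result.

Computing 4^35 by squaring (build up from 4^1; each line after the first costs one multiplication):

4^1 = 4
4^2 = (4^1)^2 = 4^2 = 16
4^4 = (4^2)^2 = 16^2 = 256
4^8 = (4^4)^2 = 256^2 = 65536
4^16 = (4^8)^2 = 65536^2 = 4294967296
4^17 = 4 * 4^16 = 4 * 4294967296 = 17179869184
4^34 = (4^17)^2 = 17179869184^2 = 295147905179352825856
4^35 = 4 * 4^34 = 4 * 295147905179352825856 = 1180591620717411303424

Result: 1180591620717411303424
Multiplications needed: 7 (7 lines after 4^1)

4^35 = 1180591620717411303424. Using exponentiation by squaring, this requires 7 multiplications. The key idea: if the exponent is even, square the half-power; if odd, multiply by the base once.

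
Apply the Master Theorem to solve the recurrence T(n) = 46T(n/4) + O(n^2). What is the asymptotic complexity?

Master Theorem for T(n) = 46T(n/4) + O(n^2):

a = 46, b = 4, c = 2
log_b(a) = log_4(46) = 2.7618

Case 1: c = 2 < log_4(46) = 2.7618
T(n) = O(n^(log_4 46))

For T(n) = 46T(n/4) + O(n^2): log_4(46) = 2.7618. This is Case 1 of the Master Theorem (c < log_b(a), work dominated by leaves), giving O(n^(log_4 46)).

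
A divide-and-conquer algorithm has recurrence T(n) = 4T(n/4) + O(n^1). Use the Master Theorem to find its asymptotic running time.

Master Theorem for T(n) = 4T(n/4) + O(n^1):

a = 4, b = 4, c = 1
log_b(a) = log_4(4) = 1.0000

Case 2: c = 1 = log_4(4) = 1.0000
T(n) = O(n^1 log n) = O(n log n)

For T(n) = 4T(n/4) + O(n^1): log_4(4) = 1.0000. This is Case 2 of the Master Theorem (c = log_b(a), equal work at all levels), giving O(n log n).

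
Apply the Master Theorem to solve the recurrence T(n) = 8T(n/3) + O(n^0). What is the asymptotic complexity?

Master Theorem for T(n) = 8T(n/3) + O(n^0):

a = 8, b = 3, c = 0
log_b(a) = log_3(8) = 1.8928

Case 1: c = 0 < log_3(8) = 1.8928
T(n) = O(n^(log_3 8))

For T(n) = 8T(n/3) + O(n^0): log_3(8) = 1.8928. This is Case 1 of the Master Theorem (c < log_b(a), work dominated by leaves), giving O(n^(log_3 8)).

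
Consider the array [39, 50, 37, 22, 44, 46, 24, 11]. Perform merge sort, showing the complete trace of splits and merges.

Merge sort trace:

Split: [39, 50, 37, 22, 44, 46, 24, 11] -> [39, 50, 37, 22] and [44, 46, 24, 11]
  Split: [39, 50, 37, 22] -> [39, 50] and [37, 22]
    Split: [39, 50] -> [39] and [50]
    Merge: [39] + [50] -> [39, 50]
    Split: [37, 22] -> [37] and [22]
    Merge: [37] + [22] -> [22, 37]
  Merge: [39, 50] + [22, 37] -> [22, 37, 39, 50]
  Split: [44, 46, 24, 11] -> [44, 46] and [24, 11]
    Split: [44, 46] -> [44] and [46]
    Merge: [44] + [46] -> [44, 46]
    Split: [24, 11] -> [24] and [11]
    Merge: [24] + [11] -> [11, 24]
  Merge: [44, 46] + [11, 24] -> [11, 24, 44, 46]
Merge: [22, 37, 39, 50] + [11, 24, 44, 46] -> [11, 22, 24, 37, 39, 44, 46, 50]

Final sorted array: [11, 22, 24, 37, 39, 44, 46, 50]

The merge sort proceeds by recursively splitting the array and merging sorted halves.
After all merges, the sorted array is [11, 22, 24, 37, 39, 44, 46, 50].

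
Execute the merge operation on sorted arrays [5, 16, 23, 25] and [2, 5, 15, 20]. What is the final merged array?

Merging process:

Compare 5 vs 2: take 2 from right. Merged: [2]
Compare 5 vs 5: take 5 from left. Merged: [2, 5]
Compare 16 vs 5: take 5 from right. Merged: [2, 5, 5]
Compare 16 vs 15: take 15 from right. Merged: [2, 5, 5, 15]
Compare 16 vs 20: take 16 from left. Merged: [2, 5, 5, 15, 16]
Compare 23 vs 20: take 20 from right. Merged: [2, 5, 5, 15, 16, 20]
Append remaining from left: [23, 25]. Merged: [2, 5, 5, 15, 16, 20, 23, 25]

Final merged array: [2, 5, 5, 15, 16, 20, 23, 25]
Total comparisons: 6

The merged array is [2, 5, 5, 15, 16, 20, 23, 25], requiring 6 comparisons. The merge step runs in O(n) time where n is the total number of elements.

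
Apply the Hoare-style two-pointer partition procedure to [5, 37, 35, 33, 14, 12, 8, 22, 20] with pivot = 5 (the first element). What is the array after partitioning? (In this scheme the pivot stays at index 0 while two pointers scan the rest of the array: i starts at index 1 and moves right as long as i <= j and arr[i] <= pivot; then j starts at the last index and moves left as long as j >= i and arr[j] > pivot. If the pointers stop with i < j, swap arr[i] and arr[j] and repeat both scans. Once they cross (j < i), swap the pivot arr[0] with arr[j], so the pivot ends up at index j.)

Hoare-style two-pointer partition with pivot = 5:

Initial array: [5, 37, 35, 33, 14, 12, 8, 22, 20]

Pointers start at i = 1, j = 8.
i ends at 1, j ends at 0: the pointers have crossed (j < i), so scanning stops.

j = 0, so swapping arr[0] with arr[j] leaves the pivot at position 0: [5, 37, 35, 33, 14, 12, 8, 22, 20]
Pivot position: 0

After partitioning with pivot 5, the array becomes [5, 37, 35, 33, 14, 12, 8, 22, 20]. The pivot is placed at index 0. All elements to the left of the pivot are <= 5, and all elements to the right are > 5.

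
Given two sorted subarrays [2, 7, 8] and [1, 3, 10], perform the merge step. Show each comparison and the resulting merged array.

Merging process:

Compare 2 vs 1: take 1 from right. Merged: [1]
Compare 2 vs 3: take 2 from left. Merged: [1, 2]
Compare 7 vs 3: take 3 from right. Merged: [1, 2, 3]
Compare 7 vs 10: take 7 from left. Merged: [1, 2, 3, 7]
Compare 8 vs 10: take 8 from left. Merged: [1, 2, 3, 7, 8]
Append remaining from right: [10]. Merged: [1, 2, 3, 7, 8, 10]

Final merged array: [1, 2, 3, 7, 8, 10]
Total comparisons: 5

The merged array is [1, 2, 3, 7, 8, 10], requiring 5 comparisons. The merge step runs in O(n) time where n is the total number of elements.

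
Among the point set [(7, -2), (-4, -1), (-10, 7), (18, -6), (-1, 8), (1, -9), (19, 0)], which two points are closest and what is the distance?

Computing all pairwise distances among 7 points:

d((7, -2), (-4, -1)) = 11.0454
d((7, -2), (-10, 7)) = 19.2354
d((7, -2), (18, -6)) = 11.7047
d((7, -2), (-1, 8)) = 12.8062
d((7, -2), (1, -9)) = 9.2195
d((7, -2), (19, 0)) = 12.1655
d((-4, -1), (-10, 7)) = 10.0
d((-4, -1), (18, -6)) = 22.561
d((-4, -1), (-1, 8)) = 9.4868
d((-4, -1), (1, -9)) = 9.434
d((-4, -1), (19, 0)) = 23.0217
d((-10, 7), (18, -6)) = 30.8707
d((-10, 7), (-1, 8)) = 9.0554
d((-10, 7), (1, -9)) = 19.4165
d((-10, 7), (19, 0)) = 29.8329
d((18, -6), (-1, 8)) = 23.6008
d((18, -6), (1, -9)) = 17.2627
d((18, -6), (19, 0)) = 6.0828 <-- minimum
d((-1, 8), (1, -9)) = 17.1172
d((-1, 8), (19, 0)) = 21.5407
d((1, -9), (19, 0)) = 20.1246

Closest pair: (18, -6) and (19, 0) with distance 6.0828

The closest pair is (18, -6) and (19, 0) with Euclidean distance 6.0828. For 7 points, brute-force pairwise comparison is shown above. For large n, the divide-and-conquer algorithm (sort by x, recurse on halves, check the dividing strip) achieves O(n log n).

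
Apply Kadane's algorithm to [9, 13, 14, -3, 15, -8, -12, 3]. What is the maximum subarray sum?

Using Kadane's algorithm on [9, 13, 14, -3, 15, -8, -12, 3]:

Scanning through the array:
Position 1 (value 13): max_ending_here = 22, max_so_far = 22
Position 2 (value 14): max_ending_here = 36, max_so_far = 36
Position 3 (value -3): max_ending_here = 33, max_so_far = 36
Position 4 (value 15): max_ending_here = 48, max_so_far = 48
Position 5 (value -8): max_ending_here = 40, max_so_far = 48
Position 6 (value -12): max_ending_here = 28, max_so_far = 48
Position 7 (value 3): max_ending_here = 31, max_so_far = 48

Maximum subarray: [9, 13, 14, -3, 15]
Maximum sum: 48

The maximum subarray is [9, 13, 14, -3, 15] with sum 48. This subarray runs from index 0 to index 4.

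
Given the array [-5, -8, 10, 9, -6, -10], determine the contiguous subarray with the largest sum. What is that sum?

Using Kadane's algorithm on [-5, -8, 10, 9, -6, -10]:

Scanning through the array:
Position 1 (value -8): max_ending_here = -8, max_so_far = -5
Position 2 (value 10): max_ending_here = 10, max_so_far = 10
Position 3 (value 9): max_ending_here = 19, max_so_far = 19
Position 4 (value -6): max_ending_here = 13, max_so_far = 19
Position 5 (value -10): max_ending_here = 3, max_so_far = 19

Maximum subarray: [10, 9]
Maximum sum: 19

The maximum subarray is [10, 9] with sum 19. This subarray runs from index 2 to index 3.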